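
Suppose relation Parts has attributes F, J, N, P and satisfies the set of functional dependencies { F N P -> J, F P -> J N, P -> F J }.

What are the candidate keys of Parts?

Attribute P never appears on the right-hand side of any dependency, so P must belong to every candidate key.
{P}⁺ = {F, J, N, P}, which is all of the schema, so {P} is the only candidate key.

{P}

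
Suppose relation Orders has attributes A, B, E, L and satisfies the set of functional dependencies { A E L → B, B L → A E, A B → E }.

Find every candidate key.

{B, L}⁺: BL→AE adds A, E → {A, B, E, L}. Minimal: {L}⁺ = {L}; {B}⁺ = {B} — none reach the full schema.
{A, E, L}⁺: AEL→B adds B → {A, B, E, L}. Minimal: {E, L}⁺ = {E, L}; {A, L}⁺ = {A, L}; {A, E}⁺ = {A, E} — none reach the full schema.

(B, L), (A, E, L)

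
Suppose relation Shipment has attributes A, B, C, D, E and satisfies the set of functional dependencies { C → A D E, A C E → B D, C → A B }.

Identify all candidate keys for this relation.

C

{C}⁺: C→ADE adds A, D, E; ACE→BD adds B → {A, B, C, D, E}.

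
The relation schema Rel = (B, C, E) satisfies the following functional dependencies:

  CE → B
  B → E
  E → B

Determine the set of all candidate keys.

Attribute C never appears on the right-hand side of any dependency, so C must belong to every candidate key.
{C}⁺ = {C}, which is not all of the schema, so we must add further attributes.
{B, C}⁺: B→E adds E → {B, C, E}. Minimal: {C}⁺ = {C}; {B}⁺ = {B, E} — none reach the full schema.
{C, E}⁺: CE→B adds B → {B, C, E}. Minimal: {E}⁺ = {B, E}; {C}⁺ = {C} — none reach the full schema.
Any other superkey contains one of these as a subset, so there are no further candidate keys.

BC; CE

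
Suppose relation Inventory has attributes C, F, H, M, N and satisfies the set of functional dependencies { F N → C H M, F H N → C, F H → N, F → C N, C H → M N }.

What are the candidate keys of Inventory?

(F)

Attribute F never appears on the right-hand side of any dependency, so F must belong to every candidate key.
{F}⁺ = {C, F, H, M, N}, which is all of the schema, so {F} is the only candidate key.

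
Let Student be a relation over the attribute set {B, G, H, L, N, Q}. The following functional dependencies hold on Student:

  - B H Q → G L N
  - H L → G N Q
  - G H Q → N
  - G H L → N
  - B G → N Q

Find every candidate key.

{B, G, H}, {B, H, L}, {B, H, Q}

Attributes B, H never appear on any right-hand side, so every candidate key must contain {B, H}.
{B, H}⁺ = {B, H}, which is not all of the schema, so we must add further attributes.
{B, G, H}⁺: BG→NQ adds N, Q; BHQ→GLN adds L → {B, G, H, L, N, Q}. Minimal: {G, H}⁺ = {G, H}; {B, H}⁺ = {B, H}; {B, G}⁺ = {B, G, N, Q} — none reach the full schema.
{B, H, L}⁺: HL→GNQ adds G, N, Q → {B, G, H, L, N, Q}. Minimal: {H, L}⁺ = {G, H, L, N, Q}; {B, L}⁺ = {B, L}; {B, H}⁺ = {B, H} — none reach the full schema.
{B, H, Q}⁺: BHQ→GLN adds G, L, N → {B, G, H, L, N, Q}. Minimal: {H, Q}⁺ = {H, Q}; {B, Q}⁺ = {B, Q}; {B, H}⁺ = {B, H} — none reach the full schema.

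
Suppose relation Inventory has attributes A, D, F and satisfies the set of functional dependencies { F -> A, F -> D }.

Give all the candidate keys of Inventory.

F

Attribute F never appears on the right-hand side of any dependency, so F must belong to every candidate key.
{F}⁺ = {A, D, F}, which is all of the schema, so {F} is the only candidate key.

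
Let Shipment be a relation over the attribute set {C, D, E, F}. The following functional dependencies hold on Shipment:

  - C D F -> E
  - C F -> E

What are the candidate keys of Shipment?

{C, D, F}

Attributes C, D, F never appear on any right-hand side, so every candidate key must contain {C, D, F}.
{C, D, F}⁺ = {C, D, E, F}, which is all of the schema, so {C, D, F} is the only candidate key.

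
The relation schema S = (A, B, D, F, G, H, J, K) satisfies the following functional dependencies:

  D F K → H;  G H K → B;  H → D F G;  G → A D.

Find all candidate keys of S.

Attributes J, K never appear on any right-hand side, so every candidate key must contain {J, K}.
{J, K}⁺ = {J, K}, which is not all of the schema, so we must add further attributes.
{H, J, K}⁺: H→DFG adds D, F, G; G→AD adds A; GHK→B adds B → {A, B, D, F, G, H, J, K}.
{D, F, J, K}⁺: DFK→H adds H; H→DFG adds G; G→AD adds A; GHK→B adds B → {A, B, D, F, G, H, J, K}.
{F, G, J, K}⁺: G→AD adds A, D; DFK→H adds H; GHK→B adds B → {A, B, D, F, G, H, J, K}.

HJK, DFJK, FGJK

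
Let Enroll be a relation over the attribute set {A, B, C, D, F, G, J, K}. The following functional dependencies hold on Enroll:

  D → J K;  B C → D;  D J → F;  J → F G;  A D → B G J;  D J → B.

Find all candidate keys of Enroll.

{A, B, C}⁺: BC→D adds D; AD→BGJ adds G, J; D→JK adds K; DJ→F adds F → {A, B, C, D, F, G, J, K}. Minimal: {B, C}⁺ = {B, C, D, F, G, J, K}; {A, C}⁺ = {A, C}; {A, B}⁺ = {A, B} — none reach the full schema.
{A, C, D}⁺: D→JK adds J, K; DJ→F adds F; J→FG adds G; AD→BGJ adds B → {A, B, C, D, F, G, J, K}. Minimal: {C, D}⁺ = {B, C, D, F, G, J, K}; {A, D}⁺ = {A, B, D, F, G, J, K}; {A, C}⁺ = {A, C} — none reach the full schema.
Any other superkey contains one of these as a subset, so there are no further candidate keys.

ABC, ACD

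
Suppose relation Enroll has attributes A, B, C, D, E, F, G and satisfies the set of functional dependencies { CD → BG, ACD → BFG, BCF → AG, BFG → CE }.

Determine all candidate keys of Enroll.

(A, C, D), (C, D, F), (B, D, F, G)

Attribute D never appears on the right-hand side of any dependency, so D must belong to every candidate key.
{D}⁺ = {D}, which is not all of the schema, so we must add further attributes.
{A, C, D}⁺: CD→BG adds B, G; ACD→BFG adds F; BFG→CE adds E → {A, B, C, D, E, F, G}. Minimal: {C, D}⁺ = {B, C, D, G}; {A, D}⁺ = {A, D}; {A, C}⁺ = {A, C} — none reach the full schema.
{C, D, F}⁺: CD→BG adds B, G; BCF→AG adds A; BFG→CE adds E → {A, B, C, D, E, F, G}. Minimal: {D, F}⁺ = {D, F}; {C, F}⁺ = {C, F}; {C, D}⁺ = {B, C, D, G} — none reach the full schema.
{B, D, F, G}⁺: BFG→CE adds C, E; BCF→AG adds A → {A, B, C, D, E, F, G}. Minimal: {D, F, G}⁺ = {D, F, G}; {B, F, G}⁺ = {A, B, C, E, F, G}; {B, D, G}⁺ = {B, D, G}; … — none reach the full schema.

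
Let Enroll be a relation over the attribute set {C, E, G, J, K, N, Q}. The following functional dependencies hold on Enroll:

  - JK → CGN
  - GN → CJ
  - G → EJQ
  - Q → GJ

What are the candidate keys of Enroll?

{G, K}, {J, K}, {K, Q}

Attribute K never appears on the right-hand side of any dependency, so K must belong to every candidate key.
{K}⁺ = {K}, which is not all of the schema, so we must add further attributes.
{G, K}⁺: G→EJQ adds E, J, Q; JK→CGN adds C, N → {C, E, G, J, K, N, Q}.
{J, K}⁺: JK→CGN adds C, G, N; G→EJQ adds E, Q → {C, E, G, J, K, N, Q}.
{K, Q}⁺: Q→GJ adds G, J; JK→CGN adds C, N; G→EJQ adds E → {C, E, G, J, K, N, Q}.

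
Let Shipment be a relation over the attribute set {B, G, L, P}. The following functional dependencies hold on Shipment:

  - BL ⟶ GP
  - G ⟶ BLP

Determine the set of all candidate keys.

{G}⁺: G→BLP adds B, L, P → {B, G, L, P}.
{B, L}⁺: BL→GP adds G, P → {B, G, L, P}. Minimal: {L}⁺ = {L}; {B}⁺ = {B} — none reach the full schema.

{G}, {B, L}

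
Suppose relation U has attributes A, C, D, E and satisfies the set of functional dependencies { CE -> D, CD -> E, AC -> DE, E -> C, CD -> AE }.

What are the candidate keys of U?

(E), (A, C), (C, D)

{E}⁺: E→C adds C; CE→D adds D; CD→AE adds A → {A, C, D, E}.
{A, C}⁺: AC→DE adds D, E → {A, C, D, E}. Minimal: {C}⁺ = {C}; {A}⁺ = {A} — none reach the full schema.
{C, D}⁺: CD→E adds E; CD→AE adds A → {A, C, D, E}. Minimal: {D}⁺ = {D}; {C}⁺ = {C} — none reach the full schema.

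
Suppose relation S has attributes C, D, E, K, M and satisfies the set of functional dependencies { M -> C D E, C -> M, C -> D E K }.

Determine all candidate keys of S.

{C}⁺: C→M adds M; C→DEK adds D, E, K → {C, D, E, K, M}.
{M}⁺: M→CDE adds C, D, E; C→DEK adds K → {C, D, E, K, M}.
Any other superkey contains one of these as a subset, so there are no further candidate keys.

C, M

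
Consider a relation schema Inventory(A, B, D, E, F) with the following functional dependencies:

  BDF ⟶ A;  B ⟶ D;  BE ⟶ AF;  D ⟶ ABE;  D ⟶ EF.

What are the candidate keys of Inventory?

{B}⁺: B→D adds D; D→ABE adds A, E; D→EF adds F → {A, B, D, E, F}.
{D}⁺: D→ABE adds A, B, E; D→EF adds F → {A, B, D, E, F}.

(B), (D)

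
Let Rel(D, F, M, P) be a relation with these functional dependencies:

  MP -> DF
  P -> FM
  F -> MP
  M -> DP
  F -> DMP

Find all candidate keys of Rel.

(F); (M); (P)

{F}⁺: F→MP adds M, P; M→DP adds D → {D, F, M, P}.
{M}⁺: M→DP adds D, P; MP→DF adds F → {D, F, M, P}.
{P}⁺: P→FM adds F, M; M→DP adds D → {D, F, M, P}.
Any other superkey contains one of these as a subset, so there are no further candidate keys.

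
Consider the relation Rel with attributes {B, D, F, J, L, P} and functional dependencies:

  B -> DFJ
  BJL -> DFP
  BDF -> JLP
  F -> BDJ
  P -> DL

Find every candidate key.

{B}⁺: B→DFJ adds D, F, J; BDF→JLP adds L, P → {B, D, F, J, L, P}.
{F}⁺: F→BDJ adds B, D, J; BDF→JLP adds L, P → {B, D, F, J, L, P}.
Any other superkey contains one of these as a subset, so there are no further candidate keys.

{B}; {F}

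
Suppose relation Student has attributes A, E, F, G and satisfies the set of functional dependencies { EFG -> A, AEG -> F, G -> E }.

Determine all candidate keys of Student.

Attribute G never appears on the right-hand side of any dependency, so G must belong to every candidate key.
{G}⁺ = {E, G}, which is not all of the schema, so we must add further attributes.
{A, G}⁺: G→E adds E; AEG→F adds F → {A, E, F, G}.
{F, G}⁺: G→E adds E; EFG→A adds A → {A, E, F, G}.

{A, G}, {F, G}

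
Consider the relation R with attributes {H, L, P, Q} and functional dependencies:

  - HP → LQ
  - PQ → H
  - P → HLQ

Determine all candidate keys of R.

Attribute P never appears on the right-hand side of any dependency, so P must belong to every candidate key.
{P}⁺ = {H, L, P, Q}, which is all of the schema, so {P} is the only candidate key.

(P)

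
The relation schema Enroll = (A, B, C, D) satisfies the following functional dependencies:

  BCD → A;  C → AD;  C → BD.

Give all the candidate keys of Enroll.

Attribute C never appears on the right-hand side of any dependency, so C must belong to every candidate key.
{C}⁺ = {A, B, C, D}, which is all of the schema, so {C} is the only candidate key.

{C}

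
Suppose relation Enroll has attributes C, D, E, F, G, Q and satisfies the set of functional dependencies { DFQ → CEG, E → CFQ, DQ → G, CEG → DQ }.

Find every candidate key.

DE; EG; DFQ

{D, E}⁺: E→CFQ adds C, F, Q; DQ→G adds G → {C, D, E, F, G, Q}. Minimal: {E}⁺ = {C, E, F, Q}; {D}⁺ = {D} — none reach the full schema.
{E, G}⁺: E→CFQ adds C, F, Q; CEG→DQ adds D → {C, D, E, F, G, Q}. Minimal: {G}⁺ = {G}; {E}⁺ = {C, E, F, Q} — none reach the full schema.
{D, F, Q}⁺: DFQ→CEG adds C, E, G → {C, D, E, F, G, Q}. Minimal: {F, Q}⁺ = {F, Q}; {D, Q}⁺ = {D, G, Q}; {D, F}⁺ = {D, F} — none reach the full schema.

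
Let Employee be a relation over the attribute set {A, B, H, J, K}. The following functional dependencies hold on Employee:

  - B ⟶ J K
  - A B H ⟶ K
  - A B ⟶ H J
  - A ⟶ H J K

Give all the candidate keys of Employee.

(A, B)

{A, B}⁺: B→JK adds J, K; AB→HJ adds H → {A, B, H, J, K}. Minimal: {B}⁺ = {B, J, K}; {A}⁺ = {A, H, J, K} — none reach the full schema.
No other minimal superkey exists.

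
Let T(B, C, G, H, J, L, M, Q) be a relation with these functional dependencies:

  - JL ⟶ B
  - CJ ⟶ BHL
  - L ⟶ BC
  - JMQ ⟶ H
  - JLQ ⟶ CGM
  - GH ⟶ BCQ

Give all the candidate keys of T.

{C, G, J}, {C, J, Q}, {G, H, J}, {G, J, L}, {J, L, Q}, {G, J, M, Q}

{C, G, J}⁺: CJ→BHL adds B, H, L; GH→BCQ adds Q; JLQ→CGM adds M → {B, C, G, H, J, L, M, Q}. Minimal: {G, J}⁺ = {G, J}; {C, J}⁺ = {B, C, H, J, L}; {C, G}⁺ = {C, G} — none reach the full schema.
{C, J, Q}⁺: CJ→BHL adds B, H, L; JLQ→CGM adds G, M → {B, C, G, H, J, L, M, Q}. Minimal: {J, Q}⁺ = {J, Q}; {C, Q}⁺ = {C, Q}; {C, J}⁺ = {B, C, H, J, L} — none reach the full schema.
{G, H, J}⁺: GH→BCQ adds B, C, Q; CJ→BHL adds L; JLQ→CGM adds M → {B, C, G, H, J, L, M, Q}. Minimal: {H, J}⁺ = {H, J}; {G, J}⁺ = {G, J}; {G, H}⁺ = {B, C, G, H, Q} — none reach the full schema.
{G, J, L}⁺: JL→B adds B; L→BC adds C; CJ→BHL adds H; GH→BCQ adds Q; JLQ→CGM adds M → {B, C, G, H, J, L, M, Q}. Minimal: {J, L}⁺ = {B, C, H, J, L}; {G, L}⁺ = {B, C, G, L}; {G, J}⁺ = {G, J} — none reach the full schema.
{J, L, Q}⁺: JL→B adds B; L→BC adds C; JLQ→CGM adds G, M; CJ→BHL adds H → {B, C, G, H, J, L, M, Q}. Minimal: {L, Q}⁺ = {B, C, L, Q}; {J, Q}⁺ = {J, Q}; {J, L}⁺ = {B, C, H, J, L} — none reach the full schema.
{G, J, M, Q}⁺: JMQ→H adds H; GH→BCQ adds B, C; CJ→BHL adds L → {B, C, G, H, J, L, M, Q}. Minimal: {J, M, Q}⁺ = {H, J, M, Q}; {G, M, Q}⁺ = {G, M, Q}; {G, J, Q}⁺ = {G, J, Q}; … — none reach the full schema.
Any other superkey contains one of these as a subset, so there are no further candidate keys.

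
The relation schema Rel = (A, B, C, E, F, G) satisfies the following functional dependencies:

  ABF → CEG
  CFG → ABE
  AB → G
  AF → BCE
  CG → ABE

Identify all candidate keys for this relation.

Attribute F never appears on the right-hand side of any dependency, so F must belong to every candidate key.
{F}⁺ = {F}, which is not all of the schema, so we must add further attributes.
{A, F}⁺: AF→BCE adds B, C, E; ABF→CEG adds G → {A, B, C, E, F, G}. Minimal: {F}⁺ = {F}; {A}⁺ = {A} — none reach the full schema.
{C, F, G}⁺: CFG→ABE adds A, B, E → {A, B, C, E, F, G}. Minimal: {F, G}⁺ = {F, G}; {C, G}⁺ = {A, B, C, E, G}; {C, F}⁺ = {C, F} — none reach the full schema.
Any other superkey contains one of these as a subset, so there are no further candidate keys.

(A, F); (C, F, G)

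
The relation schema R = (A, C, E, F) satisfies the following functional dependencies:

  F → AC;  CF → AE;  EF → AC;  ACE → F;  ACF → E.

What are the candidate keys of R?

{F}⁺: F→AC adds A, C; CF→AE adds E → {A, C, E, F}.
{A, C, E}⁺: ACE→F adds F → {A, C, E, F}.

(F), (A, C, E)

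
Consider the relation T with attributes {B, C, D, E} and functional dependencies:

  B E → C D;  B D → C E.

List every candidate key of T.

{B, D}, {B, E}

Attribute B never appears on the right-hand side of any dependency, so B must belong to every candidate key.
{B}⁺ = {B}, which is not all of the schema, so we must add further attributes.
{B, D}⁺: BD→CE adds C, E → {B, C, D, E}. Minimal: {D}⁺ = {D}; {B}⁺ = {B} — none reach the full schema.
{B, E}⁺: BE→CD adds C, D → {B, C, D, E}. Minimal: {E}⁺ = {E}; {B}⁺ = {B} — none reach the full schema.
Any other superkey contains one of these as a subset, so there are no further candidate keys.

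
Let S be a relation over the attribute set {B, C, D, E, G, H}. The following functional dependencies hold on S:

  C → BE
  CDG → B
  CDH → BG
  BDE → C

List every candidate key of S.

(C, D, H), (B, D, E, H)

Attributes D, H never appear on any right-hand side, so every candidate key must contain {D, H}.
{D, H}⁺ = {D, H}, which is not all of the schema, so we must add further attributes.
{C, D, H}⁺: C→BE adds B, E; CDH→BG adds G → {B, C, D, E, G, H}.
{B, D, E, H}⁺: BDE→C adds C; CDH→BG adds G → {B, C, D, E, G, H}.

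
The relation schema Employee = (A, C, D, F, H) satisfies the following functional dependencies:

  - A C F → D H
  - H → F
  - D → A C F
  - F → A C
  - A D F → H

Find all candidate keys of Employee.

{D}⁺: D→ACF adds A, C, F; ADF→H adds H → {A, C, D, F, H}.
{F}⁺: F→AC adds A, C; ACF→DH adds D, H → {A, C, D, F, H}.
{H}⁺: H→F adds F; F→AC adds A, C; ACF→DH adds D → {A, C, D, F, H}.

{D}; {F}; {H}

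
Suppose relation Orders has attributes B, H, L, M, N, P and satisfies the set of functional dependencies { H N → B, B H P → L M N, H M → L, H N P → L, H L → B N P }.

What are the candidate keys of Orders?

(H, L), (H, M), (B, H, P), (H, N, P)

Attribute H never appears on the right-hand side of any dependency, so H must belong to every candidate key.
{H}⁺ = {H}, which is not all of the schema, so we must add further attributes.
{H, L}⁺: HL→BNP adds B, N, P; BHP→LMN adds M → {B, H, L, M, N, P}. Minimal: {L}⁺ = {L}; {H}⁺ = {H} — none reach the full schema.
{H, M}⁺: HM→L adds L; HL→BNP adds B, N, P → {B, H, L, M, N, P}. Minimal: {M}⁺ = {M}; {H}⁺ = {H} — none reach the full schema.
{B, H, P}⁺: BHP→LMN adds L, M, N → {B, H, L, M, N, P}. Minimal: {H, P}⁺ = {H, P}; {B, P}⁺ = {B, P}; {B, H}⁺ = {B, H} — none reach the full schema.
{H, N, P}⁺: HN→B adds B; BHP→LMN adds L, M → {B, H, L, M, N, P}. Minimal: {N, P}⁺ = {N, P}; {H, P}⁺ = {H, P}; {H, N}⁺ = {B, H, N} — none reach the full schema.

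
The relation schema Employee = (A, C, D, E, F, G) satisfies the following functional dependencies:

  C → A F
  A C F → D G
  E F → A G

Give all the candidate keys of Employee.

Attributes C, E never appear on any right-hand side, so every candidate key must contain {C, E}.
{C, E}⁺ = {A, C, D, E, F, G}, which is all of the schema, so {C, E} is the only candidate key.

{C, E}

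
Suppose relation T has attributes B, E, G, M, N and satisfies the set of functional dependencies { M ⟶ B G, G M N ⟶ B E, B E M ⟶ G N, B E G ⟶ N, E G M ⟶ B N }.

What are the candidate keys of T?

Attribute M never appears on the right-hand side of any dependency, so M must belong to every candidate key.
{M}⁺ = {B, G, M}, which is not all of the schema, so we must add further attributes.
{E, M}⁺: M→BG adds B, G; BEM→GN adds N → {B, E, G, M, N}. Minimal: {M}⁺ = {B, G, M}; {E}⁺ = {E} — none reach the full schema.
{M, N}⁺: M→BG adds B, G; GMN→BE adds E → {B, E, G, M, N}. Minimal: {N}⁺ = {N}; {M}⁺ = {B, G, M} — none reach the full schema.
Any other superkey contains one of these as a subset, so there are no further candidate keys.

{E, M}, {M, N}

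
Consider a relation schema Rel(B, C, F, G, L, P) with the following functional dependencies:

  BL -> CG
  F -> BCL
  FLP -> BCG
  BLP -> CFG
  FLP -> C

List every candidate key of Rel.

{F, P}, {B, L, P}

{F, P}⁺: F→BCL adds B, C, L; FLP→BCG adds G → {B, C, F, G, L, P}. Minimal: {P}⁺ = {P}; {F}⁺ = {B, C, F, G, L} — none reach the full schema.
{B, L, P}⁺: BL→CG adds C, G; BLP→CFG adds F → {B, C, F, G, L, P}. Minimal: {L, P}⁺ = {L, P}; {B, P}⁺ = {B, P}; {B, L}⁺ = {B, C, G, L} — none reach the full schema.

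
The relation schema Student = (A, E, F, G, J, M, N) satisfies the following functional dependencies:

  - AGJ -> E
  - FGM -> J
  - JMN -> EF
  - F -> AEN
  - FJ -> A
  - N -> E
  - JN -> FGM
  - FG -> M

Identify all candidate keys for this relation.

{F, G}⁺: F→AEN adds A, E, N; FG→M adds M; FGM→J adds J → {A, E, F, G, J, M, N}. Minimal: {G}⁺ = {G}; {F}⁺ = {A, E, F, N} — none reach the full schema.
{F, J}⁺: F→AEN adds A, E, N; JN→FGM adds G, M → {A, E, F, G, J, M, N}. Minimal: {J}⁺ = {J}; {F}⁺ = {A, E, F, N} — none reach the full schema.
{J, N}⁺: N→E adds E; JN→FGM adds F, G, M; F→AEN adds A → {A, E, F, G, J, M, N}. Minimal: {N}⁺ = {E, N}; {J}⁺ = {J} — none reach the full schema.

FG, FJ, JN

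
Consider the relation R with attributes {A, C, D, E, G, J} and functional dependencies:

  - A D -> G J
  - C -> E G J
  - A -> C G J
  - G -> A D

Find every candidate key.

A; C; G

{A}⁺: A→CGJ adds C, G, J; G→AD adds D; C→EGJ adds E → {A, C, D, E, G, J}.
{C}⁺: C→EGJ adds E, G, J; G→AD adds A, D → {A, C, D, E, G, J}.
{G}⁺: G→AD adds A, D; AD→GJ adds J; A→CGJ adds C; C→EGJ adds E → {A, C, D, E, G, J}.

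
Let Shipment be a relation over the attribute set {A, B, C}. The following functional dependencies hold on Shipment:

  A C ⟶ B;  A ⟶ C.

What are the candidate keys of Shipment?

Attribute A never appears on the right-hand side of any dependency, so A must belong to every candidate key.
{A}⁺ = {A, B, C}, which is all of the schema, so {A} is the only candidate key.

(A)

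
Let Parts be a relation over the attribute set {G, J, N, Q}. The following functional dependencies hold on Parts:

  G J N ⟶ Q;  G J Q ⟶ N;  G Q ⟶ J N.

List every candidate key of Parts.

{G, Q}; {G, J, N}

Attribute G never appears on the right-hand side of any dependency, so G must belong to every candidate key.
{G}⁺ = {G}, which is not all of the schema, so we must add further attributes.
{G, Q}⁺: GQ→JN adds J, N → {G, J, N, Q}. Minimal: {Q}⁺ = {Q}; {G}⁺ = {G} — none reach the full schema.
{G, J, N}⁺: GJN→Q adds Q → {G, J, N, Q}. Minimal: {J, N}⁺ = {J, N}; {G, N}⁺ = {G, N}; {G, J}⁺ = {G, J} — none reach the full schema.
Any other superkey contains one of these as a subset, so there are no further candidate keys.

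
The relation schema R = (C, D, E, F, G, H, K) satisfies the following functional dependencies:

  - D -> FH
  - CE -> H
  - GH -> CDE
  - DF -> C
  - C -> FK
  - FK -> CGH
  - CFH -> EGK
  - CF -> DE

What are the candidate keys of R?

{C}⁺: C→FK adds F, K; FK→CGH adds G, H; CFH→EGK adds E; CF→DE adds D → {C, D, E, F, G, H, K}.
{D}⁺: D→FH adds F, H; DF→C adds C; C→FK adds K; FK→CGH adds G; CFH→EGK adds E → {C, D, E, F, G, H, K}.
{F, K}⁺: FK→CGH adds C, G, H; CFH→EGK adds E; CF→DE adds D → {C, D, E, F, G, H, K}.
{G, H}⁺: GH→CDE adds C, D, E; C→FK adds F, K → {C, D, E, F, G, H, K}.

C, D, FK, GH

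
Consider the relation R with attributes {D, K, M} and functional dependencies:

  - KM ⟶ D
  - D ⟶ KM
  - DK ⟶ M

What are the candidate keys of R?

{D}⁺: D→KM adds K, M → {D, K, M}.
{K, M}⁺: KM→D adds D → {D, K, M}. Minimal: {M}⁺ = {M}; {K}⁺ = {K} — none reach the full schema.
Any other superkey contains one of these as a subset, so there are no further candidate keys.

(D), (K, M)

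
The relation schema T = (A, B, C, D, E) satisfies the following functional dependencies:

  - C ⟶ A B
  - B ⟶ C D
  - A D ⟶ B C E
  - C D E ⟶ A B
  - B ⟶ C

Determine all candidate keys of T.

{B}, {C}, {A, D}

{B}⁺: B→CD adds C, D; C→AB adds A; AD→BCE adds E → {A, B, C, D, E}.
{C}⁺: C→AB adds A, B; B→CD adds D; AD→BCE adds E → {A, B, C, D, E}.
{A, D}⁺: AD→BCE adds B, C, E → {A, B, C, D, E}. Minimal: {D}⁺ = {D}; {A}⁺ = {A} — none reach the full schema.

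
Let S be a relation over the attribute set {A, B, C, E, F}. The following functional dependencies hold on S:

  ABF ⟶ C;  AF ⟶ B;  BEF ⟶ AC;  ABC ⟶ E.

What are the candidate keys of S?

Attribute F never appears on the right-hand side of any dependency, so F must belong to every candidate key.
{F}⁺ = {F}, which is not all of the schema, so we must add further attributes.
{A, F}⁺: AF→B adds B; ABF→C adds C; ABC→E adds E → {A, B, C, E, F}. Minimal: {F}⁺ = {F}; {A}⁺ = {A} — none reach the full schema.
{B, E, F}⁺: BEF→AC adds A, C → {A, B, C, E, F}. Minimal: {E, F}⁺ = {E, F}; {B, F}⁺ = {B, F}; {B, E}⁺ = {B, E} — none reach the full schema.
Any other superkey contains one of these as a subset, so there are no further candidate keys.

AF; BEF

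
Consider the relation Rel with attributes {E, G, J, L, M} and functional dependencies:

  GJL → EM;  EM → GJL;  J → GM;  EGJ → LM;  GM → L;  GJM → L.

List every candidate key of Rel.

{J}⁺: J→GM adds G, M; GM→L adds L; GJL→EM adds E → {E, G, J, L, M}.
{E, M}⁺: EM→GJL adds G, J, L → {E, G, J, L, M}.

{J}; {E, M}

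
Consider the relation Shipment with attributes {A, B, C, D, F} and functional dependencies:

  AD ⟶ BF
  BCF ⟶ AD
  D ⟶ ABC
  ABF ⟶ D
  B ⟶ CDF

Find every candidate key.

{B}⁺: B→CDF adds C, D, F; BCF→AD adds A → {A, B, C, D, F}.
{D}⁺: D→ABC adds A, B, C; B→CDF adds F → {A, B, C, D, F}.
Any other superkey contains one of these as a subset, so there are no further candidate keys.

(B), (D)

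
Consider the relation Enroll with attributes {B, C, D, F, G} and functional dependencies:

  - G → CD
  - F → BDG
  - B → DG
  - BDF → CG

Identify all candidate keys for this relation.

{F}⁺: F→BDG adds B, D, G; BDF→CG adds C → {B, C, D, F, G}.
No other minimal superkey exists.

F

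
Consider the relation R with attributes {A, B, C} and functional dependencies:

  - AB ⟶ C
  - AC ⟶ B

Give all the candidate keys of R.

Attribute A never appears on the right-hand side of any dependency, so A must belong to every candidate key.
{A}⁺ = {A}, which is not all of the schema, so we must add further attributes.
{A, B}⁺: AB→C adds C → {A, B, C}. Minimal: {B}⁺ = {B}; {A}⁺ = {A} — none reach the full schema.
{A, C}⁺: AC→B adds B → {A, B, C}. Minimal: {C}⁺ = {C}; {A}⁺ = {A} — none reach the full schema.

{A, B}, {A, C}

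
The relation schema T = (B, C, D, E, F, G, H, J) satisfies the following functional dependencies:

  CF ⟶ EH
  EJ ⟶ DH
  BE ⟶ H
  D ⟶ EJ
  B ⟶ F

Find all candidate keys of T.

Attributes B, C, G never appear on any right-hand side, so every candidate key must contain {B, C, G}.
{B, C, G}⁺ = {B, C, E, F, G, H}, which is not all of the schema, so we must add further attributes.
{B, C, D, G}⁺: D→EJ adds E, J; B→F adds F; CF→EH adds H → {B, C, D, E, F, G, H, J}. Minimal: {C, D, G}⁺ = {C, D, E, G, H, J}; {B, D, G}⁺ = {B, D, E, F, G, H, J}; {B, C, G}⁺ = {B, C, E, F, G, H}; … — none reach the full schema.
{B, C, G, J}⁺: B→F adds F; CF→EH adds E, H; EJ→DH adds D → {B, C, D, E, F, G, H, J}. Minimal: {C, G, J}⁺ = {C, G, J}; {B, G, J}⁺ = {B, F, G, J}; {B, C, J}⁺ = {B, C, D, E, F, H, J}; … — none reach the full schema.

{B, C, D, G}; {B, C, G, J}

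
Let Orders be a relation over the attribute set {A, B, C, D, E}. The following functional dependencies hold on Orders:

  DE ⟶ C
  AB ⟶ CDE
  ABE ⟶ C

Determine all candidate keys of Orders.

(A, B)

Attributes A, B never appear on any right-hand side, so every candidate key must contain {A, B}.
{A, B}⁺ = {A, B, C, D, E}, which is all of the schema, so {A, B} is the only candidate key.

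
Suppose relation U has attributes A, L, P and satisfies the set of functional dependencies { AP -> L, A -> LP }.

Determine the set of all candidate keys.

A

Attribute A never appears on the right-hand side of any dependency, so A must belong to every candidate key.
{A}⁺ = {A, L, P}, which is all of the schema, so {A} is the only candidate key.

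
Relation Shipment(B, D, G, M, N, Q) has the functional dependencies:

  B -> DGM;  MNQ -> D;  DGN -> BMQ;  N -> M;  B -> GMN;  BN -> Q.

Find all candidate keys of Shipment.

(B); (D, G, N); (G, N, Q)

{B}⁺: B→DGM adds D, G, M; B→GMN adds N; BN→Q adds Q → {B, D, G, M, N, Q}.
{D, G, N}⁺: DGN→BMQ adds B, M, Q → {B, D, G, M, N, Q}. Minimal: {G, N}⁺ = {G, M, N}; {D, N}⁺ = {D, M, N}; {D, G}⁺ = {D, G} — none reach the full schema.
{G, N, Q}⁺: N→M adds M; MNQ→D adds D; DGN→BMQ adds B → {B, D, G, M, N, Q}. Minimal: {N, Q}⁺ = {D, M, N, Q}; {G, Q}⁺ = {G, Q}; {G, N}⁺ = {G, M, N} — none reach the full schema.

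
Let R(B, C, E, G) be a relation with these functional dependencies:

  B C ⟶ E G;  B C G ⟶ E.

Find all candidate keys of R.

{B, C}

Attributes B, C never appear on any right-hand side, so every candidate key must contain {B, C}.
{B, C}⁺ = {B, C, E, G}, which is all of the schema, so {B, C} is the only candidate key.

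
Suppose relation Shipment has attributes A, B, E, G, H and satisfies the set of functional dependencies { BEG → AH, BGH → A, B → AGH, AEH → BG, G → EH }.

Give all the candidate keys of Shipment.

(B), (A, G), (A, E, H)

{B}⁺: B→AGH adds A, G, H; G→EH adds E → {A, B, E, G, H}.
{A, G}⁺: G→EH adds E, H; AEH→BG adds B → {A, B, E, G, H}. Minimal: {G}⁺ = {E, G, H}; {A}⁺ = {A} — none reach the full schema.
{A, E, H}⁺: AEH→BG adds B, G → {A, B, E, G, H}. Minimal: {E, H}⁺ = {E, H}; {A, H}⁺ = {A, H}; {A, E}⁺ = {A, E} — none reach the full schema.
Any other superkey contains one of these as a subset, so there are no further candidate keys.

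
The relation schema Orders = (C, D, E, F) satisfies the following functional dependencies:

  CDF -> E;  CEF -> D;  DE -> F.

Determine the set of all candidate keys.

CDE, CDF, CEF

Attribute C never appears on the right-hand side of any dependency, so C must belong to every candidate key.
{C}⁺ = {C}, which is not all of the schema, so we must add further attributes.
{C, D, E}⁺: DE→F adds F → {C, D, E, F}.
{C, D, F}⁺: CDF→E adds E → {C, D, E, F}.
{C, E, F}⁺: CEF→D adds D → {C, D, E, F}.
Any other superkey contains one of these as a subset, so there are no further candidate keys.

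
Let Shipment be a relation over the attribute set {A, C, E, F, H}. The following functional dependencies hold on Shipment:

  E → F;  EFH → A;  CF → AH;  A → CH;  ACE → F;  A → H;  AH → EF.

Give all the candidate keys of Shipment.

(A), (C, E), (C, F), (E, H)

{A}⁺: A→CH adds C, H; AH→EF adds E, F → {A, C, E, F, H}.
{C, E}⁺: E→F adds F; CF→AH adds A, H → {A, C, E, F, H}. Minimal: {E}⁺ = {E, F}; {C}⁺ = {C} — none reach the full schema.
{C, F}⁺: CF→AH adds A, H; AH→EF adds E → {A, C, E, F, H}. Minimal: {F}⁺ = {F}; {C}⁺ = {C} — none reach the full schema.
{E, H}⁺: E→F adds F; EFH→A adds A; A→CH adds C → {A, C, E, F, H}. Minimal: {H}⁺ = {H}; {E}⁺ = {E, F} — none reach the full schema.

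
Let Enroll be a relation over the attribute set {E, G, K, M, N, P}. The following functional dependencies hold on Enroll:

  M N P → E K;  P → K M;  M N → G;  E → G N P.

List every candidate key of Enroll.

{E}⁺: E→GNP adds G, N, P; P→KM adds K, M → {E, G, K, M, N, P}.
{N, P}⁺: P→KM adds K, M; MN→G adds G; MNP→EK adds E → {E, G, K, M, N, P}. Minimal: {P}⁺ = {K, M, P}; {N}⁺ = {N} — none reach the full schema.
Any other superkey contains one of these as a subset, so there are no further candidate keys.

E, NP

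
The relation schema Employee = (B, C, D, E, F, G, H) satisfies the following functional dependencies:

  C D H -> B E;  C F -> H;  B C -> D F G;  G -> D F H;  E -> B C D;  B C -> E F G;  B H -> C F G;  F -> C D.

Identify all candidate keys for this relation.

{E}, {F}, {G}, {B, C}, {B, H}, {C, D, H}

{E}⁺: E→BCD adds B, C, D; BC→EFG adds F, G; CF→H adds H → {B, C, D, E, F, G, H}.
{F}⁺: F→CD adds C, D; CF→H adds H; CDH→BE adds B, E; BC→DFG adds G → {B, C, D, E, F, G, H}.
{G}⁺: G→DFH adds D, F, H; F→CD adds C; CDH→BE adds B, E → {B, C, D, E, F, G, H}.
{B, C}⁺: BC→DFG adds D, F, G; G→DFH adds H; BC→EFG adds E → {B, C, D, E, F, G, H}.
{B, H}⁺: BH→CFG adds C, F, G; F→CD adds D; CDH→BE adds E → {B, C, D, E, F, G, H}.
{C, D, H}⁺: CDH→BE adds B, E; BC→DFG adds F, G → {B, C, D, E, F, G, H}.
Any other superkey contains one of these as a subset, so there are no further candidate keys.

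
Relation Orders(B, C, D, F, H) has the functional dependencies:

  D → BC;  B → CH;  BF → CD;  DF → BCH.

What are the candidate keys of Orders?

{B, F}, {D, F}

{B, F}⁺: B→CH adds C, H; BF→CD adds D → {B, C, D, F, H}. Minimal: {F}⁺ = {F}; {B}⁺ = {B, C, H} — none reach the full schema.
{D, F}⁺: D→BC adds B, C; B→CH adds H → {B, C, D, F, H}. Minimal: {F}⁺ = {F}; {D}⁺ = {B, C, D, H} — none reach the full schema.
Any other superkey contains one of these as a subset, so there are no further candidate keys.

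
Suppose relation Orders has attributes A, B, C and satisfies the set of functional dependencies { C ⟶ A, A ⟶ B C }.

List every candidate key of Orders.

{A}, {C}

{A}⁺: A→BC adds B, C → {A, B, C}.
{C}⁺: C→A adds A; A→BC adds B → {A, B, C}.
Any other superkey contains one of these as a subset, so there are no further candidate keys.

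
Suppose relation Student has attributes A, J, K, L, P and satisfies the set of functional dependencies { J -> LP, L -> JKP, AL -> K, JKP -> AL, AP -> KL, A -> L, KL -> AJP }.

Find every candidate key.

{A}⁺: A→L adds L; L→JKP adds J, K, P → {A, J, K, L, P}.
{J}⁺: J→LP adds L, P; L→JKP adds K; JKP→AL adds A → {A, J, K, L, P}.
{L}⁺: L→JKP adds J, K, P; JKP→AL adds A → {A, J, K, L, P}.
Any other superkey contains one of these as a subset, so there are no further candidate keys.

A, J, L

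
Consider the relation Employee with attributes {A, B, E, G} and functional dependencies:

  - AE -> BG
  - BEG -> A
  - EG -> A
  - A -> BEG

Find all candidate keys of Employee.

{A}, {E, G}

{A}⁺: A→BEG adds B, E, G → {A, B, E, G}.
{E, G}⁺: EG→A adds A; A→BEG adds B → {A, B, E, G}. Minimal: {G}⁺ = {G}; {E}⁺ = {E} — none reach the full schema.
Any other superkey contains one of these as a subset, so there are no further candidate keys.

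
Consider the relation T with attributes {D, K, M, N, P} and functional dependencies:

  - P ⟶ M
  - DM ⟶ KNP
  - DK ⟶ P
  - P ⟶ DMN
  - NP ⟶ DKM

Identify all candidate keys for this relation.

{P}⁺: P→M adds M; P→DMN adds D, N; NP→DKM adds K → {D, K, M, N, P}.
{D, K}⁺: DK→P adds P; P→DMN adds M, N → {D, K, M, N, P}. Minimal: {K}⁺ = {K}; {D}⁺ = {D} — none reach the full schema.
{D, M}⁺: DM→KNP adds K, N, P → {D, K, M, N, P}. Minimal: {M}⁺ = {M}; {D}⁺ = {D} — none reach the full schema.
Any other superkey contains one of these as a subset, so there are no further candidate keys.

{P}; {D, K}; {D, M}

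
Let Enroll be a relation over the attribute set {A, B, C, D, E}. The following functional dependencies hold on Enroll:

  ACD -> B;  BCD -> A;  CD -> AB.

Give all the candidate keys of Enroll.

(C, D, E)

Attributes C, D, E never appear on any right-hand side, so every candidate key must contain {C, D, E}.
{C, D, E}⁺ = {A, B, C, D, E}, which is all of the schema, so {C, D, E} is the only candidate key.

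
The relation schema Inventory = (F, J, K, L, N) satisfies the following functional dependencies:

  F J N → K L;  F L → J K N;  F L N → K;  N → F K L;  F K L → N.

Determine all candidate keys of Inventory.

(N), (F, L)

{N}⁺: N→FKL adds F, K, L; FL→JKN adds J → {F, J, K, L, N}.
{F, L}⁺: FL→JKN adds J, K, N → {F, J, K, L, N}. Minimal: {L}⁺ = {L}; {F}⁺ = {F} — none reach the full schema.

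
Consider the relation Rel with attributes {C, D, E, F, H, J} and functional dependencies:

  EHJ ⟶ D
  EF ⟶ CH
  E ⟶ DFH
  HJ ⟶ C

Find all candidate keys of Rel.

Attributes E, J never appear on any right-hand side, so every candidate key must contain {E, J}.
{E, J}⁺ = {C, D, E, F, H, J}, which is all of the schema, so {E, J} is the only candidate key.

EJ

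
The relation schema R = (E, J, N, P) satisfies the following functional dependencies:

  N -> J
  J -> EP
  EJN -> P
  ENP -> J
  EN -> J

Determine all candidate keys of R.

{N}

Attribute N never appears on the right-hand side of any dependency, so N must belong to every candidate key.
{N}⁺ = {E, J, N, P}, which is all of the schema, so {N} is the only candidate key.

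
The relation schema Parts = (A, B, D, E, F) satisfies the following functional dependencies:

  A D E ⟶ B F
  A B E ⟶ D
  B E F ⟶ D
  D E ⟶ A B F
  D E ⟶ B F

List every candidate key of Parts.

Attribute E never appears on the right-hand side of any dependency, so E must belong to every candidate key.
{E}⁺ = {E}, which is not all of the schema, so we must add further attributes.
{D, E}⁺: DE→ABF adds A, B, F → {A, B, D, E, F}.
{A, B, E}⁺: ABE→D adds D; DE→ABF adds F → {A, B, D, E, F}.
{B, E, F}⁺: BEF→D adds D; DE→ABF adds A → {A, B, D, E, F}.

(D, E); (A, B, E); (B, E, F)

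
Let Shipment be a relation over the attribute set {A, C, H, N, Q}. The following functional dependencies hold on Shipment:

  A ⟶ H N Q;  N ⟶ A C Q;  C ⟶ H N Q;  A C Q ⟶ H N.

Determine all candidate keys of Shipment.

{A}; {C}; {N}

{A}⁺: A→HNQ adds H, N, Q; N→ACQ adds C → {A, C, H, N, Q}.
{C}⁺: C→HNQ adds H, N, Q; N→ACQ adds A → {A, C, H, N, Q}.
{N}⁺: N→ACQ adds A, C, Q; C→HNQ adds H → {A, C, H, N, Q}.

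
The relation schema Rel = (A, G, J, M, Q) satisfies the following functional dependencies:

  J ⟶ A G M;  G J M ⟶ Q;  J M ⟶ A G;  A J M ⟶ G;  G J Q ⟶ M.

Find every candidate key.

Attribute J never appears on the right-hand side of any dependency, so J must belong to every candidate key.
{J}⁺ = {A, G, J, M, Q}, which is all of the schema, so {J} is the only candidate key.

{J}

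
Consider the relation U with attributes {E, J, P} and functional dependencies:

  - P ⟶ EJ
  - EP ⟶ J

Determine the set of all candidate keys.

Attribute P never appears on the right-hand side of any dependency, so P must belong to every candidate key.
{P}⁺ = {E, J, P}, which is all of the schema, so {P} is the only candidate key.

(P)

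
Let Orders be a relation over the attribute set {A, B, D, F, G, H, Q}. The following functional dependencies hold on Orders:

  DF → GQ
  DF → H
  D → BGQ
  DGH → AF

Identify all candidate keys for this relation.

{D, F}⁺: DF→GQ adds G, Q; DF→H adds H; D→BGQ adds B; DGH→AF adds A → {A, B, D, F, G, H, Q}. Minimal: {F}⁺ = {F}; {D}⁺ = {B, D, G, Q} — none reach the full schema.
{D, H}⁺: D→BGQ adds B, G, Q; DGH→AF adds A, F → {A, B, D, F, G, H, Q}. Minimal: {H}⁺ = {H}; {D}⁺ = {B, D, G, Q} — none reach the full schema.
Any other superkey contains one of these as a subset, so there are no further candidate keys.

(D, F), (D, H)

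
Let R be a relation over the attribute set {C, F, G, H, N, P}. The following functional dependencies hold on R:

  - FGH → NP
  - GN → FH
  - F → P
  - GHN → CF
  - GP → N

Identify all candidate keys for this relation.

(F, G), (G, N), (G, P)

Attribute G never appears on the right-hand side of any dependency, so G must belong to every candidate key.
{G}⁺ = {G}, which is not all of the schema, so we must add further attributes.
{F, G}⁺: F→P adds P; GP→N adds N; GN→FH adds H; GHN→CF adds C → {C, F, G, H, N, P}. Minimal: {G}⁺ = {G}; {F}⁺ = {F, P} — none reach the full schema.
{G, N}⁺: GN→FH adds F, H; F→P adds P; GHN→CF adds C → {C, F, G, H, N, P}. Minimal: {N}⁺ = {N}; {G}⁺ = {G} — none reach the full schema.
{G, P}⁺: GP→N adds N; GN→FH adds F, H; GHN→CF adds C → {C, F, G, H, N, P}. Minimal: {P}⁺ = {P}; {G}⁺ = {G} — none reach the full schema.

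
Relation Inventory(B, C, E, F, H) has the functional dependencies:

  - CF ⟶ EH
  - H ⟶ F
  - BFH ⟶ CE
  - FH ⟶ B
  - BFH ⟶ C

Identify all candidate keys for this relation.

{H}⁺: H→F adds F; FH→B adds B; BFH→C adds C; CF→EH adds E → {B, C, E, F, H}.
{C, F}⁺: CF→EH adds E, H; FH→B adds B → {B, C, E, F, H}.
Any other superkey contains one of these as a subset, so there are no further candidate keys.

{H}, {C, F}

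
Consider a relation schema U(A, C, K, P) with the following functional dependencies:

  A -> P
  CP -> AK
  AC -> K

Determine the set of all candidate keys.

(A, C), (C, P)

Attribute C never appears on the right-hand side of any dependency, so C must belong to every candidate key.
{C}⁺ = {C}, which is not all of the schema, so we must add further attributes.
{A, C}⁺: A→P adds P; CP→AK adds K → {A, C, K, P}. Minimal: {C}⁺ = {C}; {A}⁺ = {A, P} — none reach the full schema.
{C, P}⁺: CP→AK adds A, K → {A, C, K, P}. Minimal: {P}⁺ = {P}; {C}⁺ = {C} — none reach the full schema.
Any other superkey contains one of these as a subset, so there are no further candidate keys.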